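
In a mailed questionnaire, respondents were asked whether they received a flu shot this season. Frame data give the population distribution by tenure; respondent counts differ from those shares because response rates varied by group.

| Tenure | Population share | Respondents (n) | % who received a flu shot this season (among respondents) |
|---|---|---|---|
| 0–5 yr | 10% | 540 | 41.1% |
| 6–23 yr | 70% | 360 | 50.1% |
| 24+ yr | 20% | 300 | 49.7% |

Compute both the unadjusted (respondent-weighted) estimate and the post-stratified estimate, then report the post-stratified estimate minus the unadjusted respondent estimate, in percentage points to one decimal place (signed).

+3.2 percentage points

Unadjusted (pooled respondent) estimate weights by respondent counts:
  (540/1200)×41.1 + (360/1200)×50.1 + (300/1200)×49.7 = 45.95%
Post-stratifying to population shares instead:
  0.1×41.1 + 0.7×50.1 + 0.2×49.7 = 49.12%
Difference = 49.12 − 45.95 = 3.17 pp.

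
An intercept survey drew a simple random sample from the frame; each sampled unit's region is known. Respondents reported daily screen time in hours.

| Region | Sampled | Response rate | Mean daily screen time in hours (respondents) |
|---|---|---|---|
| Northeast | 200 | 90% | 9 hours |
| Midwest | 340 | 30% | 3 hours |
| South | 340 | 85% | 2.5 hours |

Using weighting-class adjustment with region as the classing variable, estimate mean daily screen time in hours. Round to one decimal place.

Inverse-response-rate weighting restores each class to its sampled count, so class totals weight by n_sampled:
  Northeast: 200 × 9 = 1800
  Midwest: 340 × 3 = 1020
  South: 340 × 2.5 = 850
Adjusted estimate = 3670 / 880 = 4.17045 → 4.2.

4.2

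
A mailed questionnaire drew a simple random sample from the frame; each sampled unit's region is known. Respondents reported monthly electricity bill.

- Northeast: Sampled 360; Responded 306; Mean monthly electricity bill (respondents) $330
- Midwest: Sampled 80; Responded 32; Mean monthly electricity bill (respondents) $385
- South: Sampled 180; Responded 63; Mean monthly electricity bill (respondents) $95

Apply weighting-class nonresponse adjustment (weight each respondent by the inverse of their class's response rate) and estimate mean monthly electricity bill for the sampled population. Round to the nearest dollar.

Response rates by class: Northeast 306/360 = 85%, Midwest 32/80 = 40%, South 63/180 = 35%.
Each respondent's weight = sampled/responded in their class; summing within a class gives n_sampled, so:
  Northeast: 360 × 330 = 118,800
  Midwest: 80 × 385 = 30,800
  South: 180 × 95 = 17,100
Adjusted estimate = 166,700 / 620 = 268.871 → $269.

$269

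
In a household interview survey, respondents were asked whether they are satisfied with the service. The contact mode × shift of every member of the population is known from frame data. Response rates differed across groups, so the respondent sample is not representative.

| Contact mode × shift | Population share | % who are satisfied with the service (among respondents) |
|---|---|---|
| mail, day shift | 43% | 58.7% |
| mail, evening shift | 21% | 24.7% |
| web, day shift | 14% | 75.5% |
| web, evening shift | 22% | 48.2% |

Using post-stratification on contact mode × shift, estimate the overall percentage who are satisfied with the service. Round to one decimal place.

51.6%

Post-stratification weights by population share, not respondent share:
  mail, day shift: 0.43 × 58.7 = 25.241
  mail, evening shift: 0.21 × 24.7 = 5.187
  web, day shift: 0.14 × 75.5 = 10.57
  web, evening shift: 0.22 × 48.2 = 10.604
Post-stratified estimate = 51.602 → 51.6%.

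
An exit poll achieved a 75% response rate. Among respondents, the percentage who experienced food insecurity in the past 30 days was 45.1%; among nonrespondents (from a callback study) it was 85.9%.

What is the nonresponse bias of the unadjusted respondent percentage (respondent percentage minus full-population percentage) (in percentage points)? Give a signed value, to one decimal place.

Nonresponse fraction = 1 − 0.75 = 0.25.
Bias = (nonresponse fraction) × (respondent percentage − nonrespondent percentage)
     = 0.25 × (45.1 − 85.9) = 0.25 × -40.8 = -10.2.

-10.2 percentage points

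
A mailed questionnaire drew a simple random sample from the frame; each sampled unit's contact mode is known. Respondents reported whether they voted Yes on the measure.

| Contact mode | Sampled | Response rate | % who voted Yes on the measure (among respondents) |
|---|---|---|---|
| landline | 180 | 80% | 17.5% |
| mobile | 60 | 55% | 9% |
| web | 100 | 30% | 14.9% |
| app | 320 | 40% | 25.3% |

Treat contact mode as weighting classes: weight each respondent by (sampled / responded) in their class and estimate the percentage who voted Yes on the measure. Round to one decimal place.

20.1%

With weight = n_sampled/n_responded per class, the weighted class total is n_sampled:
  landline: 180 × 17.5 = 3150
  mobile: 60 × 9 = 540
  web: 100 × 14.9 = 1490
  app: 320 × 25.3 = 8096
Adjusted estimate = 13,276 / 660 = 20.1152 → 20.1%.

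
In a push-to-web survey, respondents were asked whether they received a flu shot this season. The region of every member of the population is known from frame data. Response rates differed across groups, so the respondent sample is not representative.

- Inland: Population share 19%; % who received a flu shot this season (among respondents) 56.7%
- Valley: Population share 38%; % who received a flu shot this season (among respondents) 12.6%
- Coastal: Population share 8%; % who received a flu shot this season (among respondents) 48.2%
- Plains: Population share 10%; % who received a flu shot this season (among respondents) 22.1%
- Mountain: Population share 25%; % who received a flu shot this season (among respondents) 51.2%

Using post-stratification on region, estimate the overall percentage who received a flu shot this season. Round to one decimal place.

34.4%

Each cell contributes population-share × respondent value:
  Inland: 0.19 × 56.7 = 10.773
  Valley: 0.38 × 12.6 = 4.788
  Coastal: 0.08 × 48.2 = 3.856
  Plains: 0.1 × 22.1 = 2.21
  Mountain: 0.25 × 51.2 = 12.8
Post-stratified estimate = 34.427 → 34.4%.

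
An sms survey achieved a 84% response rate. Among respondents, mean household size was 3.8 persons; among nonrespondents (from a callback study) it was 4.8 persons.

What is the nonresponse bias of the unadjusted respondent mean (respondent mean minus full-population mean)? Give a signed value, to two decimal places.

Nonresponse fraction = 1 − 0.84 = 0.16.
Bias = (nonresponse fraction) × (respondent mean − nonrespondent mean)
     = 0.16 × (3.8 − 4.8) = 0.16 × -1 = -0.16.

-0.16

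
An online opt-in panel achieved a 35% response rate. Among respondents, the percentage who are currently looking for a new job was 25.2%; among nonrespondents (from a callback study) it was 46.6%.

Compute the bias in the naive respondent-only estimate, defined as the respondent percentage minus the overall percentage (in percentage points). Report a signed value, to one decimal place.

-13.9 percentage points

Nonresponse fraction = 1 − 0.35 = 0.65.
Bias = (nonresponse fraction) × (respondent percentage − nonrespondent percentage)
     = 0.65 × (25.2 − 46.6) = 0.65 × -21.4 = -13.91.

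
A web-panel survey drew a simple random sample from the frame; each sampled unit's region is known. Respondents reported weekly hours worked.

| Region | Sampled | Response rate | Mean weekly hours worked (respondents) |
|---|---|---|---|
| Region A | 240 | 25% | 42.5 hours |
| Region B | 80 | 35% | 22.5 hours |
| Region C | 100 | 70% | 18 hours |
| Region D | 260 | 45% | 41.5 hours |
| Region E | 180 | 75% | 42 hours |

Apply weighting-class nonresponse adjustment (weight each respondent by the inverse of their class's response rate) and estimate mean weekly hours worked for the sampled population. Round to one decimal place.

37.4

Inverse-response-rate weighting restores each class to its sampled count, so class totals weight by n_sampled:
  Region A: 240 × 42.5 = 10,200
  Region B: 80 × 22.5 = 1800
  Region C: 100 × 18 = 1800
  Region D: 260 × 41.5 = 10,790
  Region E: 180 × 42 = 7560
Adjusted estimate = 32,150 / 860 = 37.3837 → 37.4.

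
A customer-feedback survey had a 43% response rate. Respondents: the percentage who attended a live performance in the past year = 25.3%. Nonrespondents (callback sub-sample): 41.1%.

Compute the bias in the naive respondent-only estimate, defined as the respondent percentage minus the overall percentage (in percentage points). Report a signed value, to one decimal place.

Nonresponse fraction = 1 − 0.43 = 0.57.
Bias = (nonresponse fraction) × (respondent percentage − nonrespondent percentage)
     = 0.57 × (25.3 − 41.1) = 0.57 × -15.8 = -9.006.

-9.0 percentage points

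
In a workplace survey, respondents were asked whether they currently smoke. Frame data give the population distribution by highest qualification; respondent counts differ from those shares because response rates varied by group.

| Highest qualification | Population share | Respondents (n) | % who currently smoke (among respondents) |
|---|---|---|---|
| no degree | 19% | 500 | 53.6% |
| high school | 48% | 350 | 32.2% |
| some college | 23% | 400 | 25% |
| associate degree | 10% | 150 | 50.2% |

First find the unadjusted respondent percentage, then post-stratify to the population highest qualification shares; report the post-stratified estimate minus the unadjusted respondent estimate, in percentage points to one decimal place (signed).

Without adjustment, the pooled respondent share is:
  (500/1400)×53.6 + (350/1400)×32.2 + (400/1400)×25 + (150/1400)×50.2 = 39.7143%
Post-stratifying to population shares instead:
  0.19×53.6 + 0.48×32.2 + 0.23×25 + 0.1×50.2 = 36.41%
Difference = 36.41 − 39.7143 = -3.3043 pp.

-3.3 percentage points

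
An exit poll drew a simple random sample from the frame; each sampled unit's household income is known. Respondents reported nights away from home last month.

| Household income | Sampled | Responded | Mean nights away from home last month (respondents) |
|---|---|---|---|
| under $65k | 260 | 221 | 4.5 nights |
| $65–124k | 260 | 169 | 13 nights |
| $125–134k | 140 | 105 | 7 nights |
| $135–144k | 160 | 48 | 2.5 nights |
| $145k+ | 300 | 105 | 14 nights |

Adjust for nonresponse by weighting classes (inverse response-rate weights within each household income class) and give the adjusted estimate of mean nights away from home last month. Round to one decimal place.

9.0

Response rates by class: under $65k 221/260 = 85%, $65–124k 169/260 = 65%, $125–134k 105/140 = 75%, $135–144k 48/160 = 30%, $145k+ 105/300 = 35%.
Inverse-response-rate weighting restores each class to its sampled count, so class totals weight by n_sampled:
  under $65k: 260 × 4.5 = 1170
  $65–124k: 260 × 13 = 3380
  $125–134k: 140 × 7 = 980
  $135–144k: 160 × 2.5 = 400
  $145k+: 300 × 14 = 4200
Adjusted estimate = 10,130 / 1,120 = 9.04464 → 9.0.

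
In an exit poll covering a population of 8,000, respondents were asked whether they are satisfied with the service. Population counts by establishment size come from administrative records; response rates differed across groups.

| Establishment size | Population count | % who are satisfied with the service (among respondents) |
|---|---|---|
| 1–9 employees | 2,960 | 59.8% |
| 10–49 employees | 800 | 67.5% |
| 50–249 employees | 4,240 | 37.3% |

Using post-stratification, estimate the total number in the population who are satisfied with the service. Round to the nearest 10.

Estimated count per cell = population count × respondent percentage:
  1–9 employees: 2,960 × 59.8% = 1770.08
  10–49 employees: 800 × 67.5% = 540
  50–249 employees: 4,240 × 37.3% = 1581.52
Estimated total = 3891.6 → 3,890.

3,890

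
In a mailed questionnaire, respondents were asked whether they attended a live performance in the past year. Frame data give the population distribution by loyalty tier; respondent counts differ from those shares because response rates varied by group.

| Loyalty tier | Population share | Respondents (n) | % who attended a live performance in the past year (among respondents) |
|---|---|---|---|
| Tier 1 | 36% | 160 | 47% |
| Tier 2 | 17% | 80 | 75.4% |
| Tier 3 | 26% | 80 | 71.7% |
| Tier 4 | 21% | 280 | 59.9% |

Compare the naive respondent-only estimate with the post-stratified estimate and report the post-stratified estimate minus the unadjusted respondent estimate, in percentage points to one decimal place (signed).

Without adjustment, the pooled respondent share is:
  (160/600)×47 + (80/600)×75.4 + (80/600)×71.7 + (280/600)×59.9 = 60.1%
Reweighting by population loyalty tier shares:
  0.36×47 + 0.17×75.4 + 0.26×71.7 + 0.21×59.9 = 60.959%
Difference = 60.959 − 60.1 = 0.859 pp.

+0.9 percentage points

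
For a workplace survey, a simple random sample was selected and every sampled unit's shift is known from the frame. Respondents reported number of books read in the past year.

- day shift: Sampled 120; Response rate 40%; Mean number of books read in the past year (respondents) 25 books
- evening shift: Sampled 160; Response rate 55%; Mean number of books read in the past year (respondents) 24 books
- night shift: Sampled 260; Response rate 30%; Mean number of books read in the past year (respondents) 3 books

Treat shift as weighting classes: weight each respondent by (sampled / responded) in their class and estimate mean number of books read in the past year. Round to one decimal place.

Weighting each respondent by the inverse class response rate inflates each class back to its sampled size, so the class weight is n_sampled:
  day shift: 120 × 25 = 3000
  evening shift: 160 × 24 = 3840
  night shift: 260 × 3 = 780
Adjusted estimate = 7620 / 540 = 14.1111 → 14.1.

14.1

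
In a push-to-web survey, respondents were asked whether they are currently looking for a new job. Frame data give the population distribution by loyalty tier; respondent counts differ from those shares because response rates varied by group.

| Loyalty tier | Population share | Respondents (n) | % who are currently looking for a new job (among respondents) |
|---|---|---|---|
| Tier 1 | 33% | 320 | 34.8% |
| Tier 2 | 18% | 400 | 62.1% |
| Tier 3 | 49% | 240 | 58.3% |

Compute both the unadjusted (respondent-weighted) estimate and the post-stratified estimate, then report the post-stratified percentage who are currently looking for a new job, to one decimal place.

Without adjustment, the pooled respondent share is:
  (320/960)×34.8 + (400/960)×62.1 + (240/960)×58.3 = 52.05%
Post-stratified estimate weights by population shares:
  0.33×34.8 + 0.18×62.1 + 0.49×58.3 = 51.229%

51.2%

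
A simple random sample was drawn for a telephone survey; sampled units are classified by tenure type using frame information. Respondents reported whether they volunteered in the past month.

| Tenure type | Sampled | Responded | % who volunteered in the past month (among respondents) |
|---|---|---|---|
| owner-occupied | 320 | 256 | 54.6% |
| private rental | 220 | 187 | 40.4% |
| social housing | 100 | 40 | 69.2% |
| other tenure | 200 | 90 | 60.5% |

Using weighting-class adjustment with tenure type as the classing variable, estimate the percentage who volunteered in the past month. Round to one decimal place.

54.0%

Response rates by class: owner-occupied 256/320 = 80%, private rental 187/220 = 85%, social housing 40/100 = 40%, other tenure 90/200 = 45%.
With weight = n_sampled/n_responded per class, the weighted class total is n_sampled:
  owner-occupied: 320 × 54.6 = 17,472
  private rental: 220 × 40.4 = 8888
  social housing: 100 × 69.2 = 6920
  other tenure: 200 × 60.5 = 12,100
Adjusted estimate = 45,380 / 840 = 54.0238 → 54.0%.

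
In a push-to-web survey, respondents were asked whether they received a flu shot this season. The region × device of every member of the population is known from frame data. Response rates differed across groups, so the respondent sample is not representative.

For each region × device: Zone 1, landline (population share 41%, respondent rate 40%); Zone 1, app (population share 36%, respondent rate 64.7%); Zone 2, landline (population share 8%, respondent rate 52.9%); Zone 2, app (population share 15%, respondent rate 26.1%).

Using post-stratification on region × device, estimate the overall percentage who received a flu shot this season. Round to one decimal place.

Post-stratification weights by population share, not respondent share:
  Zone 1, landline: 0.41 × 40 = 16.4
  Zone 1, app: 0.36 × 64.7 = 23.292
  Zone 2, landline: 0.08 × 52.9 = 4.232
  Zone 2, app: 0.15 × 26.1 = 3.915
Post-stratified estimate = 47.839 → 47.8%.

47.8%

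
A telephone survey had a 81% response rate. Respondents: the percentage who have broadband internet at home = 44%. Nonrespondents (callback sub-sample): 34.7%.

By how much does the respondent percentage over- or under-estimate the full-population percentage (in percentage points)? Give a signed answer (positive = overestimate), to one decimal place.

+1.8 percentage points

Nonresponse fraction = 1 − 0.81 = 0.19.
Bias = (nonresponse fraction) × (respondent percentage − nonrespondent percentage)
     = 0.19 × (44 − 34.7) = 0.19 × 9.3 = 1.767.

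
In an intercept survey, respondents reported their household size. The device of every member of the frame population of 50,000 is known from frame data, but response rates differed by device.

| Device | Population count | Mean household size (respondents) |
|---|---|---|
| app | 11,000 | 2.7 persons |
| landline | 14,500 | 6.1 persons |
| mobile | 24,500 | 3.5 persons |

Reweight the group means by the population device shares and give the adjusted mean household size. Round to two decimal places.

4.08

Post-stratification weights by population share, not respondent share:
  app: (11,000/50,000) × 2.7 = 0.594
  landline: (14,500/50,000) × 6.1 = 1.769
  mobile: (24,500/50,000) × 3.5 = 1.715
Post-stratified estimate = 4.078 → 4.08.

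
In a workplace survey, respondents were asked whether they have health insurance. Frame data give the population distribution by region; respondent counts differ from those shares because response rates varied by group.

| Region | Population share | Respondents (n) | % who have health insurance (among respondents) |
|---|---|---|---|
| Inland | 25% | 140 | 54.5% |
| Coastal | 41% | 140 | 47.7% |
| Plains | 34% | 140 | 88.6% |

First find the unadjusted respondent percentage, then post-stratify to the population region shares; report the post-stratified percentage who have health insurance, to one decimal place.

63.3%

Naive respondent-only estimate (weights = respondent counts):
  (140/420)×54.5 + (140/420)×47.7 + (140/420)×88.6 = 63.6%
Post-stratifying to population shares instead:
  0.25×54.5 + 0.41×47.7 + 0.34×88.6 = 63.306%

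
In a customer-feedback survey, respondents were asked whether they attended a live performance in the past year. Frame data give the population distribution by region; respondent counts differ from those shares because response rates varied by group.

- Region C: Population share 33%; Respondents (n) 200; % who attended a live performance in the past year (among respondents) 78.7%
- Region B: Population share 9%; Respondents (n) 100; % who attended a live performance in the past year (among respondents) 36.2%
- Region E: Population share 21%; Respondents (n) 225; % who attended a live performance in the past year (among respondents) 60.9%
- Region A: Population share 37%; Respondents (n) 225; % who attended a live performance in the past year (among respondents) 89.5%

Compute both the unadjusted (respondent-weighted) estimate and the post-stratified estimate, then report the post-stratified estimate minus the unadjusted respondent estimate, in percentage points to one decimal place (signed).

+4.2 percentage points

Unadjusted (pooled respondent) estimate weights by respondent counts:
  (200/750)×78.7 + (100/750)×36.2 + (225/750)×60.9 + (225/750)×89.5 = 70.9333%
Reweighting by population region shares:
  0.33×78.7 + 0.09×36.2 + 0.21×60.9 + 0.37×89.5 = 75.133%
Difference = 75.133 − 70.9333 = 4.1997 pp.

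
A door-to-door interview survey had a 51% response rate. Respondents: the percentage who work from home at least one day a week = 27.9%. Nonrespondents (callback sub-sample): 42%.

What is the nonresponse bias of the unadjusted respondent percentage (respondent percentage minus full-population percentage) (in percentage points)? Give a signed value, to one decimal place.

-6.9 percentage points

Nonresponse fraction = 1 − 0.51 = 0.49.
Bias = (nonresponse fraction) × (respondent percentage − nonrespondent percentage)
     = 0.49 × (27.9 − 42) = 0.49 × -14.1 = -6.909.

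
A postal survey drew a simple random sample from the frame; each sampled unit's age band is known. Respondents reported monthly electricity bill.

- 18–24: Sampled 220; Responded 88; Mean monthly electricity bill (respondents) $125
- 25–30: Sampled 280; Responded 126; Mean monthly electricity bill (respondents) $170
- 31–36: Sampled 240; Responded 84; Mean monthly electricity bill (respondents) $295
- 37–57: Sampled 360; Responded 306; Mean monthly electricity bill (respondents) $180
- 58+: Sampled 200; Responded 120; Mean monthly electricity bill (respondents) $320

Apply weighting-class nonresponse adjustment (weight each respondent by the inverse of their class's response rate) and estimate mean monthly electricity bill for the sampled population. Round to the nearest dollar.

Class response rates: 18–24 88/220 = 40%, 25–30 126/280 = 45%, 31–36 84/240 = 35%, 37–57 306/360 = 85%, 58+ 120/200 = 60%.
Each respondent's weight = sampled/responded in their class; summing within a class gives n_sampled, so:
  18–24: 220 × 125 = 27,500
  25–30: 280 × 170 = 47,600
  31–36: 240 × 295 = 70,800
  37–57: 360 × 180 = 64,800
  58+: 200 × 320 = 64,000
Adjusted estimate = 274,700 / 1,300 = 211.308 → $211.

$211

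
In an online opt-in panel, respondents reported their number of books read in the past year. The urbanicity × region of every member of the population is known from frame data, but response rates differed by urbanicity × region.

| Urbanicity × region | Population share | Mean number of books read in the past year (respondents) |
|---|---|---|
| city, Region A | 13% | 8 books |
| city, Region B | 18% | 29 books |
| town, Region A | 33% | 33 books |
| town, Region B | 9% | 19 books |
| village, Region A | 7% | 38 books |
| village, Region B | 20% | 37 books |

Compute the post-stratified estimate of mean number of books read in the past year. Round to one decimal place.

Reweight to the known urbanicity × region distribution:
  city, Region A: 0.13 × 8 = 1.04
  city, Region B: 0.18 × 29 = 5.22
  town, Region A: 0.33 × 33 = 10.89
  town, Region B: 0.09 × 19 = 1.71
  village, Region A: 0.07 × 38 = 2.66
  village, Region B: 0.2 × 37 = 7.4
Post-stratified estimate = 28.92 → 28.9.

28.9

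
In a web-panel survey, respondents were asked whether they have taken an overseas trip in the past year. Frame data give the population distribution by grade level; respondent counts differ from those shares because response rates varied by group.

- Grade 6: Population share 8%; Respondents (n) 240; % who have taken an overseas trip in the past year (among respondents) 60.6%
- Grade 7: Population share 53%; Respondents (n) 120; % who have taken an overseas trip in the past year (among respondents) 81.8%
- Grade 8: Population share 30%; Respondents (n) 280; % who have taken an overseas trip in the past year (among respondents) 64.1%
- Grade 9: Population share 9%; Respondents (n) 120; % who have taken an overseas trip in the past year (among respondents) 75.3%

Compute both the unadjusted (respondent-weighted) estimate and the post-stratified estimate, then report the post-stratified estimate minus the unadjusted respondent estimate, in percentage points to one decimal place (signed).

Unadjusted (pooled respondent) estimate weights by respondent counts:
  (240/760)×60.6 + (120/760)×81.8 + (280/760)×64.1 + (120/760)×75.3 = 67.5579%
Reweighting by population grade level shares:
  0.08×60.6 + 0.53×81.8 + 0.3×64.1 + 0.09×75.3 = 74.209%
Difference = 74.209 − 67.5579 = 6.6511 pp.

+6.7 percentage points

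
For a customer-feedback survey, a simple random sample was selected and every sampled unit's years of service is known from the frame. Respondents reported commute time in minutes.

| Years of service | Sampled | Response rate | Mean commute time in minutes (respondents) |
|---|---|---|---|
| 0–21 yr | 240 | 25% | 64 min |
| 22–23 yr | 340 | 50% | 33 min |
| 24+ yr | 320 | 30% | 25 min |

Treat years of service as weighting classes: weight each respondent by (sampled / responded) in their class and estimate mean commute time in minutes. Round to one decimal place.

38.4

Weighting each respondent by the inverse class response rate inflates each class back to its sampled size, so the class weight is n_sampled:
  0–21 yr: 240 × 64 = 15,360
  22–23 yr: 340 × 33 = 11,220
  24+ yr: 320 × 25 = 8000
Adjusted estimate = 34,580 / 900 = 38.4222 → 38.4.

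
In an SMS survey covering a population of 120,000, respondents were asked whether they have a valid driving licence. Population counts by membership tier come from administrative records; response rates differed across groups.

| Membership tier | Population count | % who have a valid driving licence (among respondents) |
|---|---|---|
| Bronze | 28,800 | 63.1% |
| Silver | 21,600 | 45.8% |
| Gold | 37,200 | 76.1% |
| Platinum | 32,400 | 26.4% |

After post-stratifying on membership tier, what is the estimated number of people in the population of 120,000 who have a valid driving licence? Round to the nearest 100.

Estimated count per cell = population count × respondent percentage:
  Bronze: 28,800 × 63.1% = 18172.8
  Silver: 21,600 × 45.8% = 9892.8
  Gold: 37,200 × 76.1% = 28309.2
  Platinum: 32,400 × 26.4% = 8553.6
Estimated total = 64928.4 → 64,900.

64,900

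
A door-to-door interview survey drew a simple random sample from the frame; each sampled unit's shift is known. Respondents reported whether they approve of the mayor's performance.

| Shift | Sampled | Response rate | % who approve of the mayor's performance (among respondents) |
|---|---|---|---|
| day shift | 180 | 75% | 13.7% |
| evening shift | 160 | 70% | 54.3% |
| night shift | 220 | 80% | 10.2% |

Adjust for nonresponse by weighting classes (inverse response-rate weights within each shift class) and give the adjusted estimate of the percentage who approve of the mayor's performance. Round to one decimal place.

23.9%

With weight = n_sampled/n_responded per class, the weighted class total is n_sampled:
  day shift: 180 × 13.7 = 2466
  evening shift: 160 × 54.3 = 8688
  night shift: 220 × 10.2 = 2244
Adjusted estimate = 13,398 / 560 = 23.925 → 23.9%.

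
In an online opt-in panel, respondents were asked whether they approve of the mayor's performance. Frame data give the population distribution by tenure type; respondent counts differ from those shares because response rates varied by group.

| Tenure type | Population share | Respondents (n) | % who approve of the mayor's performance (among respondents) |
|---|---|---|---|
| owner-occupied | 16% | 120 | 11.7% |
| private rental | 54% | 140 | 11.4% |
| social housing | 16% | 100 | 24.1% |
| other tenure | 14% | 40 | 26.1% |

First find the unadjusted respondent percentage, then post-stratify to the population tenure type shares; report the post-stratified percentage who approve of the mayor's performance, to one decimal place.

15.5%

Without adjustment, the pooled respondent share is:
  (120/400)×11.7 + (140/400)×11.4 + (100/400)×24.1 + (40/400)×26.1 = 16.135%
Post-stratified estimate weights by population shares:
  0.16×11.7 + 0.54×11.4 + 0.16×24.1 + 0.14×26.1 = 15.538%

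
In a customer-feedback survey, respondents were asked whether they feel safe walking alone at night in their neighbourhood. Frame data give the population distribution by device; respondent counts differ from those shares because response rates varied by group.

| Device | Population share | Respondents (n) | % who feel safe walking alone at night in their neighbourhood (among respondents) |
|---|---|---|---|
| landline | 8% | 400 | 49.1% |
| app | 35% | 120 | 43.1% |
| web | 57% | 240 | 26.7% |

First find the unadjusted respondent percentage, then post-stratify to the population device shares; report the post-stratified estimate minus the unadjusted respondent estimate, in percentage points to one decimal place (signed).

Naive respondent-only estimate (weights = respondent counts):
  (400/760)×49.1 + (120/760)×43.1 + (240/760)×26.7 = 41.0789%
Post-stratified estimate weights by population shares:
  0.08×49.1 + 0.35×43.1 + 0.57×26.7 = 34.232%
Difference = 34.232 − 41.0789 = -6.8469 pp.

-6.8 percentage points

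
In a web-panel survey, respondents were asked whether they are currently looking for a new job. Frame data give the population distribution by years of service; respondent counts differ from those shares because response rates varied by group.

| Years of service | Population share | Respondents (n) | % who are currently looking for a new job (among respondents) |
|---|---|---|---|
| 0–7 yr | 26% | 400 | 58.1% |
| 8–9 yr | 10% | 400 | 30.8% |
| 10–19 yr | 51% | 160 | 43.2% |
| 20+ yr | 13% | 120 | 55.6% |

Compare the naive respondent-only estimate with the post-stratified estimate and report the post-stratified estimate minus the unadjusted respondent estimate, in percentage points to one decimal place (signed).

Unadjusted (pooled respondent) estimate weights by respondent counts:
  (400/1080)×58.1 + (400/1080)×30.8 + (160/1080)×43.2 + (120/1080)×55.6 = 45.5037%
Reweighting by population years of service shares:
  0.26×58.1 + 0.1×30.8 + 0.51×43.2 + 0.13×55.6 = 47.446%
Difference = 47.446 − 45.5037 = 1.9423 pp.

+1.9 percentage points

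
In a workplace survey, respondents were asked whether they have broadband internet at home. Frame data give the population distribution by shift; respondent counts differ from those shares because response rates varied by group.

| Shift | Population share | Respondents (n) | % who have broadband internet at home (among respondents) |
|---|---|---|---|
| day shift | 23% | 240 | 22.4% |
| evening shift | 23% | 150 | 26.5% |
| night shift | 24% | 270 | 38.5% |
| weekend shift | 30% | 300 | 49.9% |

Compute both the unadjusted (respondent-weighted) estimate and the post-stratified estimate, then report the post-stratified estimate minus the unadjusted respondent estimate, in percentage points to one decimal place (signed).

Unadjusted (pooled respondent) estimate weights by respondent counts:
  (240/960)×22.4 + (150/960)×26.5 + (270/960)×38.5 + (300/960)×49.9 = 36.1625%
Post-stratified estimate weights by population shares:
  0.23×22.4 + 0.23×26.5 + 0.24×38.5 + 0.3×49.9 = 35.457%
Difference = 35.457 − 36.1625 = -0.7055 pp.

-0.7 percentage points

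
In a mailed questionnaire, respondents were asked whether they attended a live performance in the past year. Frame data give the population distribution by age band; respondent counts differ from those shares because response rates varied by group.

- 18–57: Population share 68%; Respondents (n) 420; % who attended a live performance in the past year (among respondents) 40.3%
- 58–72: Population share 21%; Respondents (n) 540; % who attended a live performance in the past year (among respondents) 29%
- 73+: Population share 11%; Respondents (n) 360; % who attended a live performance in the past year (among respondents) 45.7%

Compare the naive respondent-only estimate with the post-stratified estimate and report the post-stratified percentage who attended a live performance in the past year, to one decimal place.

38.5%

Naive respondent-only estimate (weights = respondent counts):
  (420/1320)×40.3 + (540/1320)×29 + (360/1320)×45.7 = 37.15%
Reweighting by population age band shares:
  0.68×40.3 + 0.21×29 + 0.11×45.7 = 38.521%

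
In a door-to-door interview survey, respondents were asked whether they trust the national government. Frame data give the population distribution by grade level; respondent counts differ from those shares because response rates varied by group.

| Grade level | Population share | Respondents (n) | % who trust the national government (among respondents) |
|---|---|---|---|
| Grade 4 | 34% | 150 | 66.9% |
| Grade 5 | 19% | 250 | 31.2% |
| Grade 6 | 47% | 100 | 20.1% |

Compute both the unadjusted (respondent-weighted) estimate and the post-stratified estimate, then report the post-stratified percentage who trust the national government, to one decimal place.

38.1%

Unadjusted (pooled respondent) estimate weights by respondent counts:
  (150/500)×66.9 + (250/500)×31.2 + (100/500)×20.1 = 39.69%
Post-stratified estimate weights by population shares:
  0.34×66.9 + 0.19×31.2 + 0.47×20.1 = 38.121%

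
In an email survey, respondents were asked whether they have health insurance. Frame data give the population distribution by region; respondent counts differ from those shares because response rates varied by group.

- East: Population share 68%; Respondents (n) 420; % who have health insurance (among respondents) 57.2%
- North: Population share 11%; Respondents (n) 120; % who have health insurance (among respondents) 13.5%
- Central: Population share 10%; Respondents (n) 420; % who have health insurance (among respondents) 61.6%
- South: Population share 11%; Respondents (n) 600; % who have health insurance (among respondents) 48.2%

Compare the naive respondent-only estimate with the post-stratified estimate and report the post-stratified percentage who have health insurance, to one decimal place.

Without adjustment, the pooled respondent share is:
  (420/1560)×57.2 + (120/1560)×13.5 + (420/1560)×61.6 + (600/1560)×48.2 = 51.5615%
Reweighting by population region shares:
  0.68×57.2 + 0.11×13.5 + 0.1×61.6 + 0.11×48.2 = 51.843%

51.8%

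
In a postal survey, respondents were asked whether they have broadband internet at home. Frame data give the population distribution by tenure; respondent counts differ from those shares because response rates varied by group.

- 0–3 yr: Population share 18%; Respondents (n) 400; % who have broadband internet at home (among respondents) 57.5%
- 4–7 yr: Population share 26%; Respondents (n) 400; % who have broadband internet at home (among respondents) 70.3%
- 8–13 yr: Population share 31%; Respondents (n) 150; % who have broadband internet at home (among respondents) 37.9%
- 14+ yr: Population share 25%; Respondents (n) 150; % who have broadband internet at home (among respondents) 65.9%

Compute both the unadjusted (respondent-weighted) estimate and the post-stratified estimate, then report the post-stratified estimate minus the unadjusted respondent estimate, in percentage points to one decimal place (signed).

-3.8 percentage points

Naive respondent-only estimate (weights = respondent counts):
  (400/1100)×57.5 + (400/1100)×70.3 + (150/1100)×37.9 + (150/1100)×65.9 = 60.6273%
Post-stratified estimate weights by population shares:
  0.18×57.5 + 0.26×70.3 + 0.31×37.9 + 0.25×65.9 = 56.852%
Difference = 56.852 − 60.6273 = -3.7753 pp.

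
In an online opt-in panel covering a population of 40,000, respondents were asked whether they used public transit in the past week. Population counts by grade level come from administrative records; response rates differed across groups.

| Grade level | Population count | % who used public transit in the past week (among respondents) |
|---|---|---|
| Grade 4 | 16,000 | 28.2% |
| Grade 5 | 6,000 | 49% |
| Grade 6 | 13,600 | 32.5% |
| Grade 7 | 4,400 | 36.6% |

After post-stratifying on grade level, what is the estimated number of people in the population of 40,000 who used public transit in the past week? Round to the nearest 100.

Each cell contributes its population count × the respondent rate:
  Grade 4: 16,000 × 28.2% = 4512
  Grade 5: 6,000 × 49% = 2940
  Grade 6: 13,600 × 32.5% = 4420
  Grade 7: 4,400 × 36.6% = 1610.4
Estimated total = 13482.4 → 13,500.

13,500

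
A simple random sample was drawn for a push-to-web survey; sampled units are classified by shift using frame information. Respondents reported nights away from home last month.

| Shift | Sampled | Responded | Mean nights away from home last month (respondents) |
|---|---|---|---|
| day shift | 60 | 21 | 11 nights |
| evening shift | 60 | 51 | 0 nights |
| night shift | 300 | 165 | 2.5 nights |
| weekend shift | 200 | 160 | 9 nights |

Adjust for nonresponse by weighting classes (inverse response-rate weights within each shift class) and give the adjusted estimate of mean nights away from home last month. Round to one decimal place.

Class response rates: day shift 21/60 = 35%, evening shift 51/60 = 85%, night shift 165/300 = 55%, weekend shift 160/200 = 80%.
Inverse-response-rate weighting restores each class to its sampled count, so class totals weight by n_sampled:
  day shift: 60 × 11 = 660
  evening shift: 60 × 0 = 0
  night shift: 300 × 2.5 = 750
  weekend shift: 200 × 9 = 1800
Adjusted estimate = 3210 / 620 = 5.17742 → 5.2.

5.2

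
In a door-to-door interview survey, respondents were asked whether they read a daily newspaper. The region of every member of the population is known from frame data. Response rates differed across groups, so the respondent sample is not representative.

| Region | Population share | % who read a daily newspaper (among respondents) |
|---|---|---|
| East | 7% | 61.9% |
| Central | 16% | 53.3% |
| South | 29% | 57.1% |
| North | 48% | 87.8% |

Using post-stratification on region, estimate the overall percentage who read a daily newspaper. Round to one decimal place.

Post-stratification weights by population share, not respondent share:
  East: 0.07 × 61.9 = 4.333
  Central: 0.16 × 53.3 = 8.528
  South: 0.29 × 57.1 = 16.559
  North: 0.48 × 87.8 = 42.144
Post-stratified estimate = 71.564 → 71.6%.

71.6%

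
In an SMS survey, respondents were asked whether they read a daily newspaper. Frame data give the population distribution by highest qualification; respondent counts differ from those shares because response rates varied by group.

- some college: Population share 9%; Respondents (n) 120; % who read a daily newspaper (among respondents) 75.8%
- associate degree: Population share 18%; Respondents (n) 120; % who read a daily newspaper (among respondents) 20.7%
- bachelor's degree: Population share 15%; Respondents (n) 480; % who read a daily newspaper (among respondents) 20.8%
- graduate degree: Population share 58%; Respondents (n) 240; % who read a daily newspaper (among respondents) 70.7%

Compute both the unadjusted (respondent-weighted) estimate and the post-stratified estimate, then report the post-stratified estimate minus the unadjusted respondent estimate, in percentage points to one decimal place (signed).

Naive respondent-only estimate (weights = respondent counts):
  (120/960)×75.8 + (120/960)×20.7 + (480/960)×20.8 + (240/960)×70.7 = 40.1375%
Post-stratified estimate weights by population shares:
  0.09×75.8 + 0.18×20.7 + 0.15×20.8 + 0.58×70.7 = 54.674%
Difference = 54.674 − 40.1375 = 14.5365 pp.

+14.5 percentage points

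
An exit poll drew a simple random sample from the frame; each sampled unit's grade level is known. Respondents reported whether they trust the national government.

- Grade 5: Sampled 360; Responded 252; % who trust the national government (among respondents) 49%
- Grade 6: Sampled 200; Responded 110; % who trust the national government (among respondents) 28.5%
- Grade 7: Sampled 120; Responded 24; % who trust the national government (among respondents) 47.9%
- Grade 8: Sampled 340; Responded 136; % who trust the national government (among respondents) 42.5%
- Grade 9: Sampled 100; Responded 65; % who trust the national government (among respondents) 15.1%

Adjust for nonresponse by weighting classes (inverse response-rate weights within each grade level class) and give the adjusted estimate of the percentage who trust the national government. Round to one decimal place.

Response rates by class: Grade 5 252/360 = 70%, Grade 6 110/200 = 55%, Grade 7 24/120 = 20%, Grade 8 136/340 = 40%, Grade 9 65/100 = 65%.
Weighting each respondent by the inverse class response rate inflates each class back to its sampled size, so the class weight is n_sampled:
  Grade 5: 360 × 49 = 17,640
  Grade 6: 200 × 28.5 = 5700
  Grade 7: 120 × 47.9 = 5748
  Grade 8: 340 × 42.5 = 14,450
  Grade 9: 100 × 15.1 = 1510
Adjusted estimate = 45,048 / 1,120 = 40.2214 → 40.2%.

40.2%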